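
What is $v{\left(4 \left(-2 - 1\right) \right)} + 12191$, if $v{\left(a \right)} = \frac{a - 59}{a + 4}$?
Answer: $\frac{97599}{8} \approx 12200.0$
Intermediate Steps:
$v{\left(a \right)} = \frac{-59 + a}{4 + a}$
$v{\left(4 \left(-2 - 1\right) \right)} + 12191 = \frac{-59 + 4 \left(-2 - 1\right)}{4 + 4 \left(-2 - 1\right)} + 12191 = \frac{-59 + 4 \left(-3\right)}{4 + 4 \left(-3\right)} + 12191 = \frac{-59 - 12}{4 - 12} + 12191 = \frac{1}{-8} \left(-71\right) + 12191 = \left(- \frac{1}{8}\right) \left(-71\right) + 12191 = \frac{71}{8} + 12191 = \frac{97599}{8}$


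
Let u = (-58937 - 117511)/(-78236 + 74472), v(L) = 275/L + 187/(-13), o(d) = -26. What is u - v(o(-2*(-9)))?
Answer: 1757621/24466 ≈ 71.839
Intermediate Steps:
v(L) = -187/13 + 275/L (v(L) = 275/L + 187*(-1/13) = 275/L - 187/13 = -187/13 + 275/L)
u = 44112/941 (u = -176448/(-3764) = -176448*(-1/3764) = 44112/941 ≈ 46.878)
u - v(o(-2*(-9))) = 44112/941 - (-187/13 + 275/(-26)) = 44112/941 - (-187/13 + 275*(-1/26)) = 44112/941 - (-187/13 - 275/26) = 44112/941 - 1*(-649/26) = 44112/941 + 649/26 = 1757621/24466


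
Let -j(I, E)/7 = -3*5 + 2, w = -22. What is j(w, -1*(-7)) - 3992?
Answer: -3901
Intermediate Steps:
j(I, E) = 91 (j(I, E) = -7*(-3*5 + 2) = -7*(-15 + 2) = -7*(-13) = 91)
j(w, -1*(-7)) - 3992 = 91 - 3992 = -3901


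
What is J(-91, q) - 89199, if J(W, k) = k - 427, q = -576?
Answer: -90202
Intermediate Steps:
J(W, k) = -427 + k
J(-91, q) - 89199 = (-427 - 576) - 89199 = -1003 - 89199 = -90202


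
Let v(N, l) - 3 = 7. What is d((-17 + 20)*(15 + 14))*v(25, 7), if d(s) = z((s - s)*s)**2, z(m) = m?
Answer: 0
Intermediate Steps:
v(N, l) = 10 (v(N, l) = 3 + 7 = 10)
d(s) = 0 (d(s) = ((s - s)*s)**2 = (0*s)**2 = 0**2 = 0)
d((-17 + 20)*(15 + 14))*v(25, 7) = 0*10 = 0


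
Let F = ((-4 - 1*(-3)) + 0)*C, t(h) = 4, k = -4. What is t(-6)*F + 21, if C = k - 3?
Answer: 49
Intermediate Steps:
C = -7 (C = -4 - 3 = -7)
F = 7 (F = ((-4 - 1*(-3)) + 0)*(-7) = ((-4 + 3) + 0)*(-7) = (-1 + 0)*(-7) = -1*(-7) = 7)
t(-6)*F + 21 = 4*7 + 21 = 28 + 21 = 49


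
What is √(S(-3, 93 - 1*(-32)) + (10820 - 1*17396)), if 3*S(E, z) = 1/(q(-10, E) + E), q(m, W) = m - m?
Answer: I*√59185/3 ≈ 81.093*I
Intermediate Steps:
q(m, W) = 0
S(E, z) = 1/(3*E) (S(E, z) = 1/(3*(0 + E)) = 1/(3*E))
√(S(-3, 93 - 1*(-32)) + (10820 - 1*17396)) = √((⅓)/(-3) + (10820 - 1*17396)) = √((⅓)*(-⅓) + (10820 - 17396)) = √(-⅑ - 6576) = √(-59185/9) = I*√59185/3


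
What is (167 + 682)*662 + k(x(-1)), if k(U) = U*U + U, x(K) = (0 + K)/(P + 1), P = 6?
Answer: 27539856/49 ≈ 5.6204e+5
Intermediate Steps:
x(K) = K/7 (x(K) = (0 + K)/(6 + 1) = K/7)
k(U) = U + U² (k(U) = U² + U = U + U²)
(167 + 682)*662 + k(x(-1)) = (167 + 682)*662 + ((⅐)*(-1))*(1 + (⅐)*(-1)) = 849*662 - (1 - ⅐)/7 = 562038 - ⅐*6/7 = 562038 - 6/49 = 27539856/49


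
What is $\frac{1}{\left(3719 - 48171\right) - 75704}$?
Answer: $- \frac{1}{120156} \approx -8.3225 \cdot 10^{-6}$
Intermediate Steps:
$\frac{1}{\left(3719 - 48171\right) - 75704} = \frac{1}{-44452 - 75704} = \frac{1}{-120156} = - \frac{1}{120156}$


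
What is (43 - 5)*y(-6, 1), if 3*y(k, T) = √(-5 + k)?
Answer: 38*I*√11/3 ≈ 42.011*I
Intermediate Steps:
y(k, T) = √(-5 + k)/3
(43 - 5)*y(-6, 1) = (43 - 5)*(√(-5 - 6)/3) = 38*(√(-11)/3) = 38*((I*√11)/3) = 38*(I*√11/3) = 38*I*√11/3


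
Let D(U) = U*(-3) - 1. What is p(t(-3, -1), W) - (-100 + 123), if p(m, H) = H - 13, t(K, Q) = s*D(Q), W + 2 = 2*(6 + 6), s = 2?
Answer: -14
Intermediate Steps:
D(U) = -1 - 3*U (D(U) = -3*U - 1 = -1 - 3*U)
W = 22 (W = -2 + 2*(6 + 6) = -2 + 2*12 = -2 + 24 = 22)
t(K, Q) = -2 - 6*Q (t(K, Q) = 2*(-1 - 3*Q) = -2 - 6*Q)
p(m, H) = -13 + H
p(t(-3, -1), W) - (-100 + 123) = (-13 + 22) - (-100 + 123) = 9 - 1*23 = 9 - 23 = -14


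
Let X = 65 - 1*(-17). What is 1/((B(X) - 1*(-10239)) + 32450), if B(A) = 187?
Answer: 1/42876 ≈ 2.3323e-5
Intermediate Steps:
X = 82 (X = 65 + 17 = 82)
1/((B(X) - 1*(-10239)) + 32450) = 1/((187 - 1*(-10239)) + 32450) = 1/((187 + 10239) + 32450) = 1/(10426 + 32450) = 1/42876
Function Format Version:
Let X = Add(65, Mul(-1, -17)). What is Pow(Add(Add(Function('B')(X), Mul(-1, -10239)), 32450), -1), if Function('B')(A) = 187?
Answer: Rational(1, 42876) ≈ 2.3323e-5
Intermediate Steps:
X = 82 (X = Add(65, 17) = 82)
Pow(Add(Add(Function('B')(X), Mul(-1, -10239)), 32450), -1) = Pow(Add(Add(187, Mul(-1, -10239)), 32450), -1) = Pow(Add(Add(187, 10239), 32450), -1) = Pow(Add(10426, 32450), -1) = Pow(42876, -1) = Rational(1, 42876)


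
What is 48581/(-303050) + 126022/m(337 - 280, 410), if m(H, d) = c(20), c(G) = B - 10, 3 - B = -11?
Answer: 4773846597/151525 ≈ 31505.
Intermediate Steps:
B = 14 (B = 3 - 1*(-11) = 3 + 11 = 14)
c(G) = 4 (c(G) = 14 - 10 = 4)
m(H, d) = 4
48581/(-303050) + 126022/m(337 - 280, 410) = 48581/(-303050) + 126022/4 = 48581*(-1/303050) + 126022*(1/4) = -48581/303050 + 63011/2 = 4773846597/151525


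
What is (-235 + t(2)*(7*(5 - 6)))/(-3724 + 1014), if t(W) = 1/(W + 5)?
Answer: 118/1355 ≈ 0.087085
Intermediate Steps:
t(W) = 1/(5 + W)
(-235 + t(2)*(7*(5 - 6)))/(-3724 + 1014) = (-235 + (7*(5 - 6))/(5 + 2))/(-3724 + 1014) = (-235 + (7*(-1))/7)/(-2710) = (-235 + (1/7)*(-7))*(-1/2710) = (-235 - 1)*(-1/2710) = -236*(-1/2710) = 118/1355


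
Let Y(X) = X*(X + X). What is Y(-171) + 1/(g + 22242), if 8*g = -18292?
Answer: 2334075104/39911 ≈ 58482.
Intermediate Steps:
g = -4573/2 (g = (1/8)*(-18292) = -4573/2 ≈ -2286.5)
Y(X) = 2*X**2 (Y(X) = X*(2*X) = 2*X**2)
Y(-171) + 1/(g + 22242) = 2*(-171)**2 + 1/(-4573/2 + 22242) = 2*29241 + 1/(39911/2) = 58482 + 2/39911 = 2334075104/39911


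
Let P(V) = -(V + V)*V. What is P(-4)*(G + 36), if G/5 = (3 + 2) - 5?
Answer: -1152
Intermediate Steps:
P(V) = -2*V**2 (P(V) = -2*V*V = -2*V**2)
G = 0 (G = 5*((3 + 2) - 5) = 5*(5 - 5) = 5*0 = 0)
P(-4)*(G + 36) = (-2*(-4)**2)*(0 + 36) = -2*16*36 = -32*36 = -1152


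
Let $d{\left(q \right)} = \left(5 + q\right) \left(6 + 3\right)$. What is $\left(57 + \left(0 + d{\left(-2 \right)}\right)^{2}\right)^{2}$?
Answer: $617796$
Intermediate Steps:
$d{\left(q \right)} = 45 + 9 q$ ($d{\left(q \right)} = \left(5 + q\right) 9 = 45 + 9 q$)
$\left(57 + \left(0 + d{\left(-2 \right)}\right)^{2}\right)^{2} = \left(57 + \left(0 + \left(45 + 9 \left(-2\right)\right)\right)^{2}\right)^{2} = \left(57 + \left(0 + \left(45 - 18\right)\right)^{2}\right)^{2} = \left(57 + \left(0 + 27\right)^{2}\right)^{2} = \left(57 + 27^{2}\right)^{2} = \left(57 + 729\right)^{2} = 786^{2} = 617796$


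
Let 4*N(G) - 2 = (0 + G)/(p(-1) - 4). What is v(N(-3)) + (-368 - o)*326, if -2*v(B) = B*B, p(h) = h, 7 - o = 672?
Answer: 77457431/800 ≈ 96822.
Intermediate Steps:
o = -665 (o = 7 - 1*672 = 7 - 672 = -665)
N(G) = ½ - G/20 (N(G) = ½ + ((0 + G)/(-1 - 4))/4 = ½ + (G/(-5))/4 = ½ + (G*(-⅕))/4 = ½ + (-G/5)/4 = ½ - G/20)
v(B) = -B²/2 (v(B) = -B*B/2 = -B²/2)
v(N(-3)) + (-368 - o)*326 = -(½ - 1/20*(-3))²/2 + (-368 - 1*(-665))*326 = -(½ + 3/20)²/2 + (-368 + 665)*326 = -(13/20)²/2 + 297*326 = -½*169/400 + 96822 = -169/800 + 96822 = 77457431/800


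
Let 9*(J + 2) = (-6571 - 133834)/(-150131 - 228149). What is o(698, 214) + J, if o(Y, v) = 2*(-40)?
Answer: -55806047/680904 ≈ -81.959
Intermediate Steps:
o(Y, v) = -80
J = -1333727/680904 (J = -2 + ((-6571 - 133834)/(-150131 - 228149))/9 = -2 + (-140405/(-378280))/9 = -2 + (-140405*(-1/378280))/9 = -2 + (⅑)*(28081/75656) = -2 + 28081/680904 = -1333727/680904 ≈ -1.9588)
o(698, 214) + J = -80 - 1333727/680904 = -55806047/680904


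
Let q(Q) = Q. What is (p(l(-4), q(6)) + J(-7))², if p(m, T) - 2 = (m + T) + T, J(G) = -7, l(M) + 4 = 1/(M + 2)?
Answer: 25/4 ≈ 6.2500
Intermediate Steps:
l(M) = -4 + 1/(2 + M) (l(M) = -4 + 1/(M + 2) = -4 + 1/(2 + M))
p(m, T) = 2 + m + 2*T (p(m, T) = 2 + ((m + T) + T) = 2 + ((T + m) + T) = 2 + (m + 2*T) = 2 + m + 2*T)
(p(l(-4), q(6)) + J(-7))² = ((2 + (-7 - 4*(-4))/(2 - 4) + 2*6) - 7)² = ((2 + (-7 + 16)/(-2) + 12) - 7)² = ((2 - ½*9 + 12) - 7)² = ((2 - 9/2 + 12) - 7)² = (19/2 - 7)² = (5/2)² = 25/4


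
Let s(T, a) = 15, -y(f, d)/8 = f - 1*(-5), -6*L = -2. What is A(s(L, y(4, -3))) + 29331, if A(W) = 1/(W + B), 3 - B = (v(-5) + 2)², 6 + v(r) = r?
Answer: 1847852/63 ≈ 29331.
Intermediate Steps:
L = ⅓ (L = -⅙*(-2) = ⅓ ≈ 0.33333)
y(f, d) = -40 - 8*f (y(f, d) = -8*(f - 1*(-5)) = -8*(f + 5) = -8*(5 + f) = -40 - 8*f)
v(r) = -6 + r
B = -78 (B = 3 - ((-6 - 5) + 2)² = 3 - (-11 + 2)² = 3 - 1*(-9)² = 3 - 1*81 = 3 - 81 = -78)
A(W) = 1/(-78 + W) (A(W) = 1/(W - 78) = 1/(-78 + W))
A(s(L, y(4, -3))) + 29331 = 1/(-78 + 15) + 29331 = 1/(-63) + 29331 = -1/63 + 29331 = 1847852/63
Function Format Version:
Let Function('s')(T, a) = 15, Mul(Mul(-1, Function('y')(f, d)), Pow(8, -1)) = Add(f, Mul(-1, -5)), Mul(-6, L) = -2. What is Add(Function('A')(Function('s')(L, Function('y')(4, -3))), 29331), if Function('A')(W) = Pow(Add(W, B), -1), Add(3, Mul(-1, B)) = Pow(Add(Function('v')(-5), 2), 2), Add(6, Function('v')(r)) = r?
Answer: Rational(1847852, 63) ≈ 29331.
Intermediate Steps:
L = Rational(1, 3) (L = Mul(Rational(-1, 6), -2) = Rational(1, 3) ≈ 0.33333)
Function('y')(f, d) = Add(-40, Mul(-8, f)) (Function('y')(f, d) = Mul(-8, Add(f, Mul(-1, -5))) = Mul(-8, Add(f, 5)) = Mul(-8, Add(5, f)) = Add(-40, Mul(-8, f)))
Function('v')(r) = Add(-6, r)
B = -78 (B = Add(3, Mul(-1, Pow(Add(Add(-6, -5), 2), 2))) = Add(3, Mul(-1, Pow(Add(-11, 2), 2))) = Add(3, Mul(-1, Pow(-9, 2))) = Add(3, Mul(-1, 81)) = Add(3, -81) = -78)
Function('A')(W) = Pow(Add(-78, W), -1) (Function('A')(W) = Pow(Add(W, -78), -1) = Pow(Add(-78, W), -1))
Add(Function('A')(Function('s')(L, Function('y')(4, -3))), 29331) = Add(Pow(Add(-78, 15), -1), 29331) = Add(Pow(-63, -1), 29331) = Add(Rational(-1, 63), 29331) = Rational(1847852, 63)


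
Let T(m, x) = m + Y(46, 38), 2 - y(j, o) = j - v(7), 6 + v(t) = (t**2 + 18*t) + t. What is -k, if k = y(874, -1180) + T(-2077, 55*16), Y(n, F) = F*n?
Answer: 1025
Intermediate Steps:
v(t) = -6 + t**2 + 19*t (v(t) = -6 + ((t**2 + 18*t) + t) = -6 + (t**2 + 19*t) = -6 + t**2 + 19*t)
y(j, o) = 178 - j (y(j, o) = 2 - (j - (-6 + 7**2 + 19*7)) = 2 - (j - (-6 + 49 + 133)) = 2 - (j - 1*176) = 2 - (j - 176) = 2 - (-176 + j) = 2 + (176 - j) = 178 - j)
T(m, x) = 1748 + m (T(m, x) = m + 38*46 = m + 1748 = 1748 + m)
k = -1025 (k = (178 - 1*874) + (1748 - 2077) = (178 - 874) - 329 = -696 - 329 = -1025)
-k = -1*(-1025) = 1025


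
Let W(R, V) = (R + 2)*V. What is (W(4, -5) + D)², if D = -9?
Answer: 1521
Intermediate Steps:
W(R, V) = V*(2 + R) (W(R, V) = (2 + R)*V = V*(2 + R))
(W(4, -5) + D)² = (-5*(2 + 4) - 9)² = (-5*6 - 9)² = (-30 - 9)² = (-39)² = 1521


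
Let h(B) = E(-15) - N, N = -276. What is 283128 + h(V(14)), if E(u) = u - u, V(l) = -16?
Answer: 283404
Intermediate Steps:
E(u) = 0
h(B) = 276 (h(B) = 0 - 1*(-276) = 0 + 276 = 276)
283128 + h(V(14)) = 283128 + 276 = 283404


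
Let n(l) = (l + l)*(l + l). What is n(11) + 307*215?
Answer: 66489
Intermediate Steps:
n(l) = 4*l² (n(l) = (2*l)*(2*l) = 4*l²)
n(11) + 307*215 = 4*11² + 307*215 = 4*121 + 66005 = 484 + 66005 = 66489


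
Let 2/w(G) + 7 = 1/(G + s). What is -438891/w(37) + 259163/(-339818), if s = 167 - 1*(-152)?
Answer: 185757591257201/120975208 ≈ 1.5355e+6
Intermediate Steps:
s = 319 (s = 167 + 152 = 319)
w(G) = 2/(-7 + 1/(319 + G)) (w(G) = 2/(-7 + 1/(G + 319)) = 2/(-7 + 1/(319 + G)))
-438891/w(37) + 259163/(-339818) = -438891*(2232 + 7*37)/(2*(-319 - 1*37)) + 259163/(-339818) = -438891*(2232 + 259)/(2*(-319 - 37)) + 259163*(-1/339818) = -438891/(2*(-356)/2491) - 259163/339818 = -438891/(2*(1/2491)*(-356)) - 259163/339818 = -438891/(-712/2491) - 259163/339818 = -438891*(-2491/712) - 259163/339818 = 1093277481/712 - 259163/339818 = 185757591257201/120975208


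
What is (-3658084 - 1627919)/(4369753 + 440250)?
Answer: -5286003/4810003 ≈ -1.0990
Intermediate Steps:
(-3658084 - 1627919)/(4369753 + 440250) = -5286003/4810003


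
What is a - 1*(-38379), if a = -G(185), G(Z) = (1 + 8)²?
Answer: 38298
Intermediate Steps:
G(Z) = 81 (G(Z) = 9² = 81)
a = -81 (a = -1*81 = -81)
a - 1*(-38379) = -81 - 1*(-38379) = -81 + 38379 = 38298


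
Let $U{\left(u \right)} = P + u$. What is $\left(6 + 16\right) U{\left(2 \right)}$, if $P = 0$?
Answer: $44$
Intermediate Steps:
$U{\left(u \right)} = u$ ($U{\left(u \right)} = 0 + u = u$)
$\left(6 + 16\right) U{\left(2 \right)} = \left(6 + 16\right) 2 = 22 \cdot 2 = 44$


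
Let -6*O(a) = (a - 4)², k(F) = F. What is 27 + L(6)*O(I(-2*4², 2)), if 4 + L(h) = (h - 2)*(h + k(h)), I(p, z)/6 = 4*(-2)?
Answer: -59407/3 ≈ -19802.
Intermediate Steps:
I(p, z) = -48 (I(p, z) = 6*(4*(-2)) = 6*(-8) = -48)
L(h) = -4 + 2*h*(-2 + h) (L(h) = -4 + (h - 2)*(h + h) = -4 + (-2 + h)*(2*h) = -4 + 2*h*(-2 + h))
O(a) = -(-4 + a)²/6 (O(a) = -(a - 4)²/6 = -(-4 + a)²/6)
27 + L(6)*O(I(-2*4², 2)) = 27 + (-4 - 4*6 + 2*6²)*(-(-4 - 48)²/6) = 27 + (-4 - 24 + 2*36)*(-⅙*(-52)²) = 27 + (-4 - 24 + 72)*(-⅙*2704) = 27 + 44*(-1352/3) = 27 - 59488/3 = -59407/3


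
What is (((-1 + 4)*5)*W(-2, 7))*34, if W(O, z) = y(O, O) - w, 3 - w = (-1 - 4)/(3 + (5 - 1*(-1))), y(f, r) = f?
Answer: -8500/3 ≈ -2833.3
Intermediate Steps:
w = 32/9 (w = 3 - (-1 - 4)/(3 + (5 - 1*(-1))) = 3 - (-5)/(3 + (5 + 1)) = 3 - (-5)/(3 + 6) = 3 - (-5)/9 = 3 - 1*(-5/9) = 3 + 5/9 = 32/9 ≈ 3.5556)
W(O, z) = -32/9 + O (W(O, z) = O - 1*32/9 = O - 32/9 = -32/9 + O)
(((-1 + 4)*5)*W(-2, 7))*34 = (((-1 + 4)*5)*(-32/9 - 2))*34 = ((3*5)*(-50/9))*34 = (15*(-50/9))*34 = -250/3*34 = -8500/3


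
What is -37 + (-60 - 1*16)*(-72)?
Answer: 5435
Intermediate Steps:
-37 + (-60 - 1*16)*(-72) = -37 + (-60 - 16)*(-72) = -37 - 76*(-72) = -37 + 5472 = 5435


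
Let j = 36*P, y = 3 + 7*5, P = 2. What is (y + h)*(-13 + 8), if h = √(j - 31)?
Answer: -190 - 5*√41 ≈ -222.02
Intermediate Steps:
y = 38 (y = 3 + 35 = 38)
j = 72 (j = 36*2 = 72)
h = √41 (h = √(72 - 31) = √41 ≈ 6.4031)
(y + h)*(-13 + 8) = (38 + √41)*(-13 + 8) = (38 + √41)*(-5) = -190 - 5*√41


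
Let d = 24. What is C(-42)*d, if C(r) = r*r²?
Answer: -1778112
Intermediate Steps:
C(r) = r³
C(-42)*d = (-42)³*24 = -74088*24 = -1778112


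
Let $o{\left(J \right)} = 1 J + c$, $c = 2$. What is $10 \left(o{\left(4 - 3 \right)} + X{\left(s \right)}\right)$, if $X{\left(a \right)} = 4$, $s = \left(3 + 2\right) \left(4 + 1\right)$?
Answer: $70$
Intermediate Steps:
$s = 25$ ($s = 5 \cdot 5 = 25$)
$o{\left(J \right)} = 2 + J$ ($o{\left(J \right)} = 1 J + 2 = J + 2 = 2 + J$)
$10 \left(o{\left(4 - 3 \right)} + X{\left(s \right)}\right) = 10 \left(\left(2 + \left(4 - 3\right)\right) + 4\right) = 10 \left(\left(2 + 1\right) + 4\right) = 10 \left(3 + 4\right) = 10 \cdot 7 = 70$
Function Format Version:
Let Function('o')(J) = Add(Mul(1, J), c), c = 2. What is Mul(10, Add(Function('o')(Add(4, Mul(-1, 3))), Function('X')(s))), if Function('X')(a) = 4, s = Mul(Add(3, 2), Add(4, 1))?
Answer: 70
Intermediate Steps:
s = 25 (s = Mul(5, 5) = 25)
Function('o')(J) = Add(2, J) (Function('o')(J) = Add(Mul(1, J), 2) = Add(J, 2) = Add(2, J))
Mul(10, Add(Function('o')(Add(4, Mul(-1, 3))), Function('X')(s))) = Mul(10, Add(Add(2, Add(4, Mul(-1, 3))), 4)) = Mul(10, Add(Add(2, Add(4, -3)), 4)) = Mul(10, Add(Add(2, 1), 4)) = Mul(10, Add(3, 4)) = Mul(10, 7) = 70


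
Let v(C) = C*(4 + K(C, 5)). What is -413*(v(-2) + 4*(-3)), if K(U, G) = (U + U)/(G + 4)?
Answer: 71036/9 ≈ 7892.9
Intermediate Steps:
K(U, G) = 2*U/(4 + G) (K(U, G) = (2*U)/(4 + G) = 2*U/(4 + G))
v(C) = C*(4 + 2*C/9) (v(C) = C*(4 + 2*C/(4 + 5)) = C*(4 + 2*C/9))
-413*(v(-2) + 4*(-3)) = -413*((2/9)*(-2)*(18 - 2) + 4*(-3)) = -413*((2/9)*(-2)*16 - 12) = -413*(-64/9 - 12) = -413*(-172/9) = 71036/9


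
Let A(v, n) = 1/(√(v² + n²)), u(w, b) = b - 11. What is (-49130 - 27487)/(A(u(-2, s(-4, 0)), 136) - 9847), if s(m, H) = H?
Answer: 14045550950583/1805167785352 + 76617*√18617/1805167785352 ≈ 7.7808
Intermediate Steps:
u(w, b) = -11 + b
A(v, n) = (n² + v²)^(-½) (A(v, n) = 1/(√(n² + v²)) = (n² + v²)^(-½))
(-49130 - 27487)/(A(u(-2, s(-4, 0)), 136) - 9847) = (-49130 - 27487)/((136² + (-11 + 0)²)^(-½) - 9847) = -76617/((18496 + (-11)²)^(-½) - 9847) = -76617/((18496 + 121)^(-½) - 9847) = -76617/(18617^(-½) - 9847) = -76617/(√18617/18617 - 9847) = -76617/(-9847 + √18617/18617)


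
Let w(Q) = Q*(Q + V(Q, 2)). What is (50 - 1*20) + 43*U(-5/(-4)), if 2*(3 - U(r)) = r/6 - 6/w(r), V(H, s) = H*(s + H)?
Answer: 3548513/20400 ≈ 173.95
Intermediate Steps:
V(H, s) = H*(H + s)
w(Q) = Q*(Q + Q*(2 + Q)) (w(Q) = Q*(Q + Q*(Q + 2)) = Q*(Q + Q*(2 + Q)))
U(r) = 3 - r/12 + 3/(r**2*(3 + r)) (U(r) = 3 - (r/6 - 6*1/(r**2*(3 + r)))/2 = 3 - (r*(1/6) - 6/(r**2*(3 + r)))/2 = 3 - (r/6 - 6/(r**2*(3 + r)))/2 = 3 + (-r/12 + 3/(r**2*(3 + r))) = 3 - r/12 + 3/(r**2*(3 + r)))
(50 - 1*20) + 43*U(-5/(-4)) = (50 - 1*20) + 43*((36 + (-5/(-4))**2*(3 - 5/(-4))*(36 - (-5)/(-4)))/(12*(-5/(-4))**2*(3 - 5/(-4)))) = (50 - 20) + 43*((36 + (-5*(-1/4))**2*(3 - 5*(-1/4))*(36 - (-5)*(-1)/4))/(12*(-5*(-1/4))**2*(3 - 5*(-1/4)))) = 30 + 43*((36 + (5/4)**2*(3 + 5/4)*(36 - 1*5/4))/(12*(5/4)**2*(3 + 5/4))) = 30 + 43*((1/12)*(16/25)*(36 + (25/16)*(17/4)*(36 - 5/4))/(17/4)) = 30 + 43*((1/12)*(16/25)*(4/17)*(36 + (25/16)*(17/4)*(139/4))) = 30 + 43*((1/12)*(16/25)*(4/17)*(36 + 59075/256)) = 30 + 43*((1/12)*(16/25)*(4/17)*(68291/256)) = 30 + 43*(68291/20400) = 30 + 2936513/20400 = 3548513/20400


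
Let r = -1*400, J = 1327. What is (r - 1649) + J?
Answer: -722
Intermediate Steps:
r = -400
(r - 1649) + J = (-400 - 1649) + 1327 = -2049 + 1327 = -722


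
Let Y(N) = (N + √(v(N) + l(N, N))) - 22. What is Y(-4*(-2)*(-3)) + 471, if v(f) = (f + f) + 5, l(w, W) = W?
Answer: 425 + I*√67 ≈ 425.0 + 8.1853*I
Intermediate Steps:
v(f) = 5 + 2*f (v(f) = 2*f + 5 = 5 + 2*f)
Y(N) = -22 + N + √(5 + 3*N) (Y(N) = (N + √((5 + 2*N) + N)) - 22 = (N + √(5 + 3*N)) - 22 = -22 + N + √(5 + 3*N))
Y(-4*(-2)*(-3)) + 471 = (-22 - 4*(-2)*(-3) + √(5 + 3*(-4*(-2)*(-3)))) + 471 = (-22 + 8*(-3) + √(5 + 3*(8*(-3)))) + 471 = (-22 - 24 + √(5 + 3*(-24))) + 471 = (-22 - 24 + √(5 - 72)) + 471 = (-22 - 24 + √(-67)) + 471 = (-22 - 24 + I*√67) + 471 = (-46 + I*√67) + 471 = 425 + I*√67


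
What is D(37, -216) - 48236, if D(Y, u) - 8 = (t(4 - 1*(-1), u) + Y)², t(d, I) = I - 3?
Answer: -15104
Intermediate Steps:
t(d, I) = -3 + I
D(Y, u) = 8 + (-3 + Y + u)² (D(Y, u) = 8 + ((-3 + u) + Y)² = 8 + (-3 + Y + u)²)
D(37, -216) - 48236 = (8 + (-3 + 37 - 216)²) - 48236 = (8 + (-182)²) - 48236 = (8 + 33124) - 48236 = 33132 - 48236 = -15104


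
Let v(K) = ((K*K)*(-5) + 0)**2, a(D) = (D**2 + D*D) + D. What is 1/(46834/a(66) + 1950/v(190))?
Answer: 150520755000/803086024009 ≈ 0.18743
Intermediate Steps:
a(D) = D + 2*D**2 (a(D) = (D**2 + D**2) + D = 2*D**2 + D = D + 2*D**2)
v(K) = 25*K**4 (v(K) = (K**2*(-5) + 0)**2 = (-5*K**2 + 0)**2 = (-5*K**2)**2 = 25*K**4)
1/(46834/a(66) + 1950/v(190)) = 1/(46834/((66*(1 + 2*66))) + 1950/((25*190**4))) = 1/(46834/((66*(1 + 132))) + 1950/((25*1303210000))) = 1/(46834/((66*133)) + 1950/32580250000) = 1/(46834/8778 + 1950*(1/32580250000)) = 1/(46834*(1/8778) + 39/651605000) = 1/(23417/4389 + 39/651605000) = 1/(803086024009/150520755000) = 150520755000/803086024009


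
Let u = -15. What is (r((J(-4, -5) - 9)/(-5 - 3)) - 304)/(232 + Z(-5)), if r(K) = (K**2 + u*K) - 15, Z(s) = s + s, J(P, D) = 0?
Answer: -21415/14208 ≈ -1.5072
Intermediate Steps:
Z(s) = 2*s
r(K) = -15 + K**2 - 15*K (r(K) = (K**2 - 15*K) - 15 = -15 + K**2 - 15*K)
(r((J(-4, -5) - 9)/(-5 - 3)) - 304)/(232 + Z(-5)) = ((-15 + ((0 - 9)/(-5 - 3))**2 - 15*(0 - 9)/(-5 - 3)) - 304)/(232 + 2*(-5)) = ((-15 + (-9/(-8))**2 - (-135)/(-8)) - 304)/(232 - 10) = ((-15 + (-9*(-1/8))**2 - (-135)*(-1)/8) - 304)/222 = ((-15 + (9/8)**2 - 15*9/8) - 304)*(1/222) = ((-15 + 81/64 - 135/8) - 304)*(1/222) = (-1959/64 - 304)*(1/222) = -21415/64*1/222 = -21415/14208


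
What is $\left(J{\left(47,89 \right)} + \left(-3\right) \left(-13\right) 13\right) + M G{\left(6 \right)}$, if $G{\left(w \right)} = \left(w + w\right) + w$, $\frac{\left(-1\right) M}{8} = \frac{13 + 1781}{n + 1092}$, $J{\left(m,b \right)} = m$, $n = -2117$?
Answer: $\frac{826186}{1025} \approx 806.04$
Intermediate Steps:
$M = \frac{14352}{1025}$ ($M = - 8 \frac{13 + 1781}{-2117 + 1092} = - 8 \frac{1794}{-1025} = - 8 \cdot 1794 \left(- \frac{1}{1025}\right) = \left(-8\right) \left(- \frac{1794}{1025}\right) = \frac{14352}{1025} \approx 14.002$)
$G{\left(w \right)} = 3 w$ ($G{\left(w \right)} = 2 w + w = 3 w$)
$\left(J{\left(47,89 \right)} + \left(-3\right) \left(-13\right) 13\right) + M G{\left(6 \right)} = \left(47 + \left(-3\right) \left(-13\right) 13\right) + \frac{14352 \cdot 3 \cdot 6}{1025} = \left(47 + 39 \cdot 13\right) + \frac{14352}{1025} \cdot 18 = \left(47 + 507\right) + \frac{258336}{1025} = 554 + \frac{258336}{1025} = \frac{826186}{1025}$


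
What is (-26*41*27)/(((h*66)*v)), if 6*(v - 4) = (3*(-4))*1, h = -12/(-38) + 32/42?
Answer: -1914003/9460 ≈ -202.33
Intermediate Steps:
h = 430/399 (h = -12*(-1/38) + 32*(1/42) = 6/19 + 16/21 = 430/399 ≈ 1.0777)
v = 2 (v = 4 + ((3*(-4))*1)/6 = 4 + (-12*1)/6 = 4 + (⅙)*(-12) = 4 - 2 = 2)
(-26*41*27)/(((h*66)*v)) = (-26*41*27)/((((430/399)*66)*2)) = (-1066*27)/(((9460/133)*2)) = -28782/18920/133 = -28782*133/18920 = -1914003/9460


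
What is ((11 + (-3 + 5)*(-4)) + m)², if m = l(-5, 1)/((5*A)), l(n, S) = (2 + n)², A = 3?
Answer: 324/25 ≈ 12.960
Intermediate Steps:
m = ⅗ (m = (2 - 5)²/((5*3)) = (-3)²/15 = 9*(1/15) = ⅗ ≈ 0.60000)
((11 + (-3 + 5)*(-4)) + m)² = ((11 + (-3 + 5)*(-4)) + ⅗)² = ((11 + 2*(-4)) + ⅗)² = ((11 - 8) + ⅗)² = (3 + ⅗)² = (18/5)² = 324/25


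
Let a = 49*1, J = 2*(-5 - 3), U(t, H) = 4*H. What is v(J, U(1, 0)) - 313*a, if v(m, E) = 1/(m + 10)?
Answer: -92023/6 ≈ -15337.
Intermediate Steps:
J = -16 (J = 2*(-8) = -16)
v(m, E) = 1/(10 + m)
a = 49
v(J, U(1, 0)) - 313*a = 1/(10 - 16) - 313*49 = 1/(-6) - 15337 = -1/6 - 15337 = -92023/6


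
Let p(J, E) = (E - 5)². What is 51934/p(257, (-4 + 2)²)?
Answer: 51934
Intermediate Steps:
p(J, E) = (-5 + E)²
51934/p(257, (-4 + 2)²) = 51934/((-5 + (-4 + 2)²)²) = 51934/((-5 + (-2)²)²) = 51934/((-5 + 4)²) = 51934/((-1)²) = 51934/1 = 51934*1 = 51934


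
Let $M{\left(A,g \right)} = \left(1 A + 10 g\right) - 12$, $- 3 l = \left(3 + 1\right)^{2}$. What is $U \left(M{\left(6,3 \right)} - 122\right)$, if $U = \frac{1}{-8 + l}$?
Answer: $\frac{147}{20} \approx 7.35$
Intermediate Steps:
$l = - \frac{16}{3}$ ($l = - \frac{\left(3 + 1\right)^{2}}{3} = - \frac{4^{2}}{3} = \left(- \frac{1}{3}\right) 16 = - \frac{16}{3} \approx -5.3333$)
$M{\left(A,g \right)} = -12 + A + 10 g$ ($M{\left(A,g \right)} = \left(A + 10 g\right) - 12 = -12 + A + 10 g$)
$U = - \frac{3}{40}$ ($U = \frac{1}{-8 - \frac{16}{3}} = \frac{1}{- \frac{40}{3}} = - \frac{3}{40} \approx -0.075$)
$U \left(M{\left(6,3 \right)} - 122\right) = - \frac{3 \left(\left(-12 + 6 + 10 \cdot 3\right) - 122\right)}{40} = - \frac{3 \left(\left(-12 + 6 + 30\right) - 122\right)}{40} = - \frac{3 \left(24 - 122\right)}{40} = \left(- \frac{3}{40}\right) \left(-98\right) = \frac{147}{20}$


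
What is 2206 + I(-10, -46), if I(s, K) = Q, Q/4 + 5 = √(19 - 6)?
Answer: 2186 + 4*√13 ≈ 2200.4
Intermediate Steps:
Q = -20 + 4*√13 (Q = -20 + 4*√(19 - 6) = -20 + 4*√13 ≈ -5.5778)
I(s, K) = -20 + 4*√13
2206 + I(-10, -46) = 2206 + (-20 + 4*√13) = 2186 + 4*√13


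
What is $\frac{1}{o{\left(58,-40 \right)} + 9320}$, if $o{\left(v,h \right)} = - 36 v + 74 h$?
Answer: $\frac{1}{4272} \approx 0.00023408$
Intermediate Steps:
$\frac{1}{o{\left(58,-40 \right)} + 9320} = \frac{1}{\left(\left(-36\right) 58 + 74 \left(-40\right)\right) + 9320} = \frac{1}{\left(-2088 - 2960\right) + 9320} = \frac{1}{-5048 + 9320} = \frac{1}{4272}$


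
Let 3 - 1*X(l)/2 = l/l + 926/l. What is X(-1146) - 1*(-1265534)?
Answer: 725154200/573 ≈ 1.2655e+6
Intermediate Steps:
X(l) = 4 - 1852/l (X(l) = 6 - 2*(l/l + 926/l) = 6 - 2*(1 + 926/l) = 6 + (-2 - 1852/l) = 4 - 1852/l)
X(-1146) - 1*(-1265534) = (4 - 1852/(-1146)) - 1*(-1265534) = (4 - 1852*(-1/1146)) + 1265534 = (4 + 926/573) + 1265534 = 3218/573 + 1265534 = 725154200/573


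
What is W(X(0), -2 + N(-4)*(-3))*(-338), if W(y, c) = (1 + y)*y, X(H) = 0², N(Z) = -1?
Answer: 0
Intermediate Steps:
X(H) = 0
W(y, c) = y*(1 + y)
W(X(0), -2 + N(-4)*(-3))*(-338) = (0*(1 + 0))*(-338) = (0*1)*(-338) = 0*(-338) = 0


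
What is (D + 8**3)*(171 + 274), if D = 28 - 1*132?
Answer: 181560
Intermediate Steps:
D = -104 (D = 28 - 132 = -104)
(D + 8**3)*(171 + 274) = (-104 + 8**3)*(171 + 274) = (-104 + 512)*445 = 408*445 = 181560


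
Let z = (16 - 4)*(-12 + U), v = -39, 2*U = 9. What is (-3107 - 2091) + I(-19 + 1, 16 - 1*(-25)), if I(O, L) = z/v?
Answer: -67544/13 ≈ -5195.7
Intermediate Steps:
U = 9/2 (U = (½)*9 = 9/2 ≈ 4.5000)
z = -90 (z = (16 - 4)*(-12 + 9/2) = 12*(-15/2) = -90)
I(O, L) = 30/13 (I(O, L) = -90/(-39) = -90*(-1/39) = 30/13)
(-3107 - 2091) + I(-19 + 1, 16 - 1*(-25)) = (-3107 - 2091) + 30/13 = -5198 + 30/13 = -67544/13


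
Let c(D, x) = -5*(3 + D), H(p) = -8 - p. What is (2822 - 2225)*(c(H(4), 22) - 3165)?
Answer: -1862640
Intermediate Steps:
c(D, x) = -15 - 5*D
(2822 - 2225)*(c(H(4), 22) - 3165) = (2822 - 2225)*((-15 - 5*(-8 - 1*4)) - 3165) = 597*((-15 - 5*(-8 - 4)) - 3165) = 597*((-15 - 5*(-12)) - 3165) = 597*((-15 + 60) - 3165) = 597*(45 - 3165) = 597*(-3120) = -1862640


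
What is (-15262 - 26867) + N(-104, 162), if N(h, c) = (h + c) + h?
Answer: -42175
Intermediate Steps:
N(h, c) = c + 2*h (N(h, c) = (c + h) + h = c + 2*h)
(-15262 - 26867) + N(-104, 162) = (-15262 - 26867) + (162 + 2*(-104)) = -42129 + (162 - 208) = -42129 - 46 = -42175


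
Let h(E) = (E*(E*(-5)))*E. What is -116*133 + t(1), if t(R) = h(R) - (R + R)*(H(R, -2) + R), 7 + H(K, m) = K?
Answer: -15423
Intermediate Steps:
H(K, m) = -7 + K
h(E) = -5*E³ (h(E) = (E*(-5*E))*E = (-5*E²)*E = -5*E³)
t(R) = -5*R³ - 2*R*(-7 + 2*R) (t(R) = -5*R³ - (R + R)*((-7 + R) + R) = -5*R³ - 2*R*(-7 + 2*R))
-116*133 + t(1) = -116*133 + 1*(14 - 5*1² - 4*1) = -15428 + 1*(14 - 5*1 - 4) = -15428 + 1*(14 - 5 - 4) = -15428 + 1*5 = -15428 + 5 = -15423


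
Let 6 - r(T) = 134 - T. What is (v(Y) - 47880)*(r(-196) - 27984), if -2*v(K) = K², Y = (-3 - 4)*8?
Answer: 1399773984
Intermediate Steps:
r(T) = -128 + T (r(T) = 6 - (134 - T) = 6 + (-134 + T) = -128 + T)
Y = -56 (Y = -7*8 = -56)
v(K) = -K²/2
(v(Y) - 47880)*(r(-196) - 27984) = (-½*(-56)² - 47880)*((-128 - 196) - 27984) = (-½*3136 - 47880)*(-324 - 27984) = (-1568 - 47880)*(-28308) = -49448*(-28308) = 1399773984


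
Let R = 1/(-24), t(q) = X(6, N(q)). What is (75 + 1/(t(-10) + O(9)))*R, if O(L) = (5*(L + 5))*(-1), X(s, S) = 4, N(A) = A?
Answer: -4949/1584 ≈ -3.1244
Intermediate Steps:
O(L) = -25 - 5*L (O(L) = (5*(5 + L))*(-1) = (25 + 5*L)*(-1) = -25 - 5*L)
t(q) = 4
R = -1/24 ≈ -0.041667
(75 + 1/(t(-10) + O(9)))*R = (75 + 1/(4 + (-25 - 5*9)))*(-1/24) = (75 + 1/(4 + (-25 - 45)))*(-1/24) = (75 + 1/(4 - 70))*(-1/24) = (75 + 1/(-66))*(-1/24) = (75 - 1/66)*(-1/24) = (4949/66)*(-1/24) = -4949/1584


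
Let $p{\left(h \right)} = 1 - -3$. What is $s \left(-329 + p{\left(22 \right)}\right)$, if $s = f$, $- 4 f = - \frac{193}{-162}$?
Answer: $\frac{62725}{648} \approx 96.798$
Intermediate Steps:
$p{\left(h \right)} = 4$ ($p{\left(h \right)} = 1 + 3 = 4$)
$f = - \frac{193}{648}$ ($f = - \frac{\left(-193\right) \frac{1}{-162}}{4} = - \frac{\left(-193\right) \left(- \frac{1}{162}\right)}{4} = \left(- \frac{1}{4}\right) \frac{193}{162} = - \frac{193}{648} \approx -0.29784$)
$s = - \frac{193}{648} \approx -0.29784$
$s \left(-329 + p{\left(22 \right)}\right) = - \frac{193 \left(-329 + 4\right)}{648} = \left(- \frac{193}{648}\right) \left(-325\right) = \frac{62725}{648}$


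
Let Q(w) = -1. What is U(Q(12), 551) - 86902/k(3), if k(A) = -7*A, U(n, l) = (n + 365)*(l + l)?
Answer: 8510590/21 ≈ 4.0527e+5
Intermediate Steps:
U(n, l) = 2*l*(365 + n) (U(n, l) = (365 + n)*(2*l) = 2*l*(365 + n))
U(Q(12), 551) - 86902/k(3) = 2*551*(365 - 1) - 86902/((-7*3)) = 2*551*364 - 86902/(-21) = 401128 - 86902*(-1/21) = 401128 + 86902/21 = 8510590/21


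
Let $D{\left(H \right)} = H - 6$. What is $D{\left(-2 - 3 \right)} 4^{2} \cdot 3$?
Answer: $-528$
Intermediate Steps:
$D{\left(H \right)} = -6 + H$ ($D{\left(H \right)} = H - 6 = -6 + H$)
$D{\left(-2 - 3 \right)} 4^{2} \cdot 3 = \left(-6 - 5\right) 4^{2} \cdot 3 = \left(-6 - 5\right) 16 \cdot 3 = \left(-11\right) 16 \cdot 3 = \left(-176\right) 3 = -528$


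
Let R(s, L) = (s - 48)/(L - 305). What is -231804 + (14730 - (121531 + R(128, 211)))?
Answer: -15914395/47 ≈ -3.3860e+5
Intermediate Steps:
R(s, L) = (-48 + s)/(-305 + L)
-231804 + (14730 - (121531 + R(128, 211))) = -231804 + (14730 - (121531 + (-48 + 128)/(-305 + 211))) = -231804 + (14730 - (121531 + 80/(-94))) = -231804 + (14730 - (121531 - 1/94*80)) = -231804 + (14730 - (121531 - 40/47)) = -231804 + (14730 - 1*5711917/47) = -231804 + (14730 - 5711917/47) = -231804 - 5019607/47 = -15914395/47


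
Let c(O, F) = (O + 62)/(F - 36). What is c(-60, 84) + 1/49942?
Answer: 24983/599304 ≈ 0.041687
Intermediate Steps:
c(O, F) = (62 + O)/(-36 + F)
c(-60, 84) + 1/49942 = (62 - 60)/(-36 + 84) + 1/49942 = 2/48 + 1/49942 = (1/48)*2 + 1/49942 = 1/24 + 1/49942 = 24983/599304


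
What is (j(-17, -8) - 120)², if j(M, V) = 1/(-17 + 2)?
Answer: 3243601/225 ≈ 14416.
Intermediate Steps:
j(M, V) = -1/15 (j(M, V) = 1/(-15) = -1/15)
(j(-17, -8) - 120)² = (-1/15 - 120)² = (-1801/15)² = 3243601/225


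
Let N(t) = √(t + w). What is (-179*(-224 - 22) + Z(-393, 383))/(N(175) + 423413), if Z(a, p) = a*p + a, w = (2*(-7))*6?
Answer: -7542255769/29879761413 + 17813*√91/29879761413 ≈ -0.25241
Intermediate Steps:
w = -84 (w = -14*6 = -84)
Z(a, p) = a + a*p
N(t) = √(-84 + t) (N(t) = √(t - 84) = √(-84 + t))
(-179*(-224 - 22) + Z(-393, 383))/(N(175) + 423413) = (-179*(-224 - 22) - 393*(1 + 383))/(√(-84 + 175) + 423413) = (-179*(-246) - 393*384)/(√91 + 423413) = (44034 - 150912)/(423413 + √91) = -106878/(423413 + √91)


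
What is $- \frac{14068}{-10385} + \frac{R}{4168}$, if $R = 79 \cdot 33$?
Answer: $\frac{85709119}{43284680} \approx 1.9801$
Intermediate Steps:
$R = 2607$
$- \frac{14068}{-10385} + \frac{R}{4168} = - \frac{14068}{-10385} + \frac{2607}{4168} = \left(-14068\right) \left(- \frac{1}{10385}\right) + 2607 \cdot \frac{1}{4168} = \frac{14068}{10385} + \frac{2607}{4168} = \frac{85709119}{43284680}$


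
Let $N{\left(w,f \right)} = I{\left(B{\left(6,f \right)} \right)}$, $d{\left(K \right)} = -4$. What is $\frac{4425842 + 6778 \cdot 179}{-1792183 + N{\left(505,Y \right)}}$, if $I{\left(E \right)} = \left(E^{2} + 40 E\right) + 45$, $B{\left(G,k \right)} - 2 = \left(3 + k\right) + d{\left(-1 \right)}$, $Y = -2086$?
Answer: $\frac{5639104}{2471687} \approx 2.2815$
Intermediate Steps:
$B{\left(G,k \right)} = 1 + k$ ($B{\left(G,k \right)} = 2 + \left(\left(3 + k\right) - 4\right) = 2 + \left(-1 + k\right) = 1 + k$)
$I{\left(E \right)} = 45 + E^{2} + 40 E$
$N{\left(w,f \right)} = 85 + \left(1 + f\right)^{2} + 40 f$ ($N{\left(w,f \right)} = 45 + \left(1 + f\right)^{2} + 40 \left(1 + f\right) = 45 + \left(1 + f\right)^{2} + \left(40 + 40 f\right) = 85 + \left(1 + f\right)^{2} + 40 f$)
$\frac{4425842 + 6778 \cdot 179}{-1792183 + N{\left(505,Y \right)}} = \frac{4425842 + 6778 \cdot 179}{-1792183 + \left(86 + \left(-2086\right)^{2} + 42 \left(-2086\right)\right)} = \frac{4425842 + 1213262}{-1792183 + \left(86 + 4351396 - 87612\right)} = \frac{5639104}{-1792183 + 4263870} = \frac{5639104}{2471687}$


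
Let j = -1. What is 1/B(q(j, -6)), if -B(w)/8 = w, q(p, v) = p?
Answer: ⅛ ≈ 0.12500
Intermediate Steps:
B(w) = -8*w
1/B(q(j, -6)) = 1/(-8*(-1)) = 1/8 = ⅛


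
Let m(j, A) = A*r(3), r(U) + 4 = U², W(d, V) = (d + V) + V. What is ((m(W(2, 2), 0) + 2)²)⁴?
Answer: 256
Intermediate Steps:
W(d, V) = d + 2*V (W(d, V) = (V + d) + V = d + 2*V)
r(U) = -4 + U²
m(j, A) = 5*A (m(j, A) = A*(-4 + 3²) = A*(-4 + 9) = A*5 = 5*A)
((m(W(2, 2), 0) + 2)²)⁴ = ((5*0 + 2)²)⁴ = ((0 + 2)²)⁴ = (2²)⁴ = 4⁴ = 256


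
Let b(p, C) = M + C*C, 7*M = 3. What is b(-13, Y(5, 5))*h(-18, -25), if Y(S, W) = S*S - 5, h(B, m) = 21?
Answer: 8409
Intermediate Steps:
M = 3/7 (M = (1/7)*3 = 3/7 ≈ 0.42857)
Y(S, W) = -5 + S**2 (Y(S, W) = S**2 - 5 = -5 + S**2)
b(p, C) = 3/7 + C**2 (b(p, C) = 3/7 + C*C = 3/7 + C**2)
b(-13, Y(5, 5))*h(-18, -25) = (3/7 + (-5 + 5**2)**2)*21 = (3/7 + (-5 + 25)**2)*21 = (3/7 + 20**2)*21 = (3/7 + 400)*21 = (2803/7)*21 = 8409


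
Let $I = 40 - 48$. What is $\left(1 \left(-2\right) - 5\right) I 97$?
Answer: $5432$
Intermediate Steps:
$I = -8$
$\left(1 \left(-2\right) - 5\right) I 97 = \left(1 \left(-2\right) - 5\right) \left(-8\right) 97 = \left(-2 - 5\right) \left(-8\right) 97 = \left(-7\right) \left(-8\right) 97 = 56 \cdot 97 = 5432$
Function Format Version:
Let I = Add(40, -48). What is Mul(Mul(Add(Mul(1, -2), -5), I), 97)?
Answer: 5432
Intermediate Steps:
I = -8
Mul(Mul(Add(Mul(1, -2), -5), I), 97) = Mul(Mul(Add(Mul(1, -2), -5), -8), 97) = Mul(Mul(Add(-2, -5), -8), 97) = Mul(Mul(-7, -8), 97) = Mul(56, 97) = 5432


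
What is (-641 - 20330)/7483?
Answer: -20971/7483 ≈ -2.8025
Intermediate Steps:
(-641 - 20330)/7483 = -20971*1/7483 = -20971/7483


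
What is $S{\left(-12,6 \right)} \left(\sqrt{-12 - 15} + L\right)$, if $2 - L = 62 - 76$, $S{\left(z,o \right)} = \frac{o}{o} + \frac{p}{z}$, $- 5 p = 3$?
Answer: $\frac{84}{5} + \frac{63 i \sqrt{3}}{20} \approx 16.8 + 5.456 i$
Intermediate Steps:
$p = - \frac{3}{5}$ ($p = \left(- \frac{1}{5}\right) 3 = - \frac{3}{5} \approx -0.6$)
$S{\left(z,o \right)} = 1 - \frac{3}{5 z}$ ($S{\left(z,o \right)} = \frac{o}{o} - \frac{3}{5 z} = 1 - \frac{3}{5 z}$)
$L = 16$ ($L = 2 - \left(62 - 76\right) = 2 - -14 = 2 + 14 = 16$)
$S{\left(-12,6 \right)} \left(\sqrt{-12 - 15} + L\right) = \frac{- \frac{3}{5} - 12}{-12} \left(\sqrt{-12 - 15} + 16\right) = \left(- \frac{1}{12}\right) \left(- \frac{63}{5}\right) \left(\sqrt{-27} + 16\right) = \frac{21 \left(3 i \sqrt{3} + 16\right)}{20} = \frac{21 \left(16 + 3 i \sqrt{3}\right)}{20} = \frac{84}{5} + \frac{63 i \sqrt{3}}{20}$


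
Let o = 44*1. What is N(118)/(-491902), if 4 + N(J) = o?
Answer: -20/245951 ≈ -8.1317e-5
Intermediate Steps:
o = 44
N(J) = 40 (N(J) = -4 + 44 = 40)
N(118)/(-491902) = 40/(-491902) = 40*(-1/491902) = -20/245951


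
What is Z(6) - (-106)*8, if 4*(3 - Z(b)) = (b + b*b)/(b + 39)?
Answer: 25523/30 ≈ 850.77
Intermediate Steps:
Z(b) = 3 - (b + b²)/(4*(39 + b)) (Z(b) = 3 - (b + b*b)/(4*(b + 39)) = 3 - (b + b²)/(4*(39 + b)))
Z(6) - (-106)*8 = (468 - 1*6² + 11*6)/(4*(39 + 6)) - (-106)*8 = (¼)*(468 - 1*36 + 66)/45 - 1*(-848) = (¼)*(1/45)*(468 - 36 + 66) + 848 = (¼)*(1/45)*498 + 848 = 83/30 + 848 = 25523/30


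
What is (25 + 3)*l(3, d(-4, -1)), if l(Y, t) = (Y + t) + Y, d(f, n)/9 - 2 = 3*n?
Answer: -84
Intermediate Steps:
d(f, n) = 18 + 27*n (d(f, n) = 18 + 9*(3*n) = 18 + 27*n)
l(Y, t) = t + 2*Y
(25 + 3)*l(3, d(-4, -1)) = (25 + 3)*((18 + 27*(-1)) + 2*3) = 28*((18 - 27) + 6) = 28*(-9 + 6) = 28*(-3) = -84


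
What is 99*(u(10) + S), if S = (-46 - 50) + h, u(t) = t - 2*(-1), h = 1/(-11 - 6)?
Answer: -141471/17 ≈ -8321.8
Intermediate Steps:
h = -1/17 (h = 1/(-17) = -1/17 ≈ -0.058824)
u(t) = 2 + t (u(t) = t + 2 = 2 + t)
S = -1633/17 (S = (-46 - 50) - 1/17 = -96 - 1/17 = -1633/17 ≈ -96.059)
99*(u(10) + S) = 99*((2 + 10) - 1633/17) = 99*(12 - 1633/17) = 99*(-1429/17) = -141471/17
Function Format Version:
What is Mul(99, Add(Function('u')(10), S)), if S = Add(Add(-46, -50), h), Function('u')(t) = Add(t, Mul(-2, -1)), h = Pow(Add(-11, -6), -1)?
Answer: Rational(-141471, 17) ≈ -8321.8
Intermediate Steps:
h = Rational(-1, 17) (h = Pow(-17, -1) = Rational(-1, 17) ≈ -0.058824)
Function('u')(t) = Add(2, t) (Function('u')(t) = Add(t, 2) = Add(2, t))
S = Rational(-1633, 17) (S = Add(Add(-46, -50), Rational(-1, 17)) = Add(-96, Rational(-1, 17)) = Rational(-1633, 17) ≈ -96.059)
Mul(99, Add(Function('u')(10), S)) = Mul(99, Add(Add(2, 10), Rational(-1633, 17))) = Mul(99, Add(12, Rational(-1633, 17))) = Mul(99, Rational(-1429, 17)) = Rational(-141471, 17)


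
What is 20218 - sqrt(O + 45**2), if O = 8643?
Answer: 20218 - 2*sqrt(2667) ≈ 20115.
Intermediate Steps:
20218 - sqrt(O + 45**2) = 20218 - sqrt(8643 + 45**2) = 20218 - sqrt(8643 + 2025) = 20218 - sqrt(10668) = 20218 - 2*sqrt(2667)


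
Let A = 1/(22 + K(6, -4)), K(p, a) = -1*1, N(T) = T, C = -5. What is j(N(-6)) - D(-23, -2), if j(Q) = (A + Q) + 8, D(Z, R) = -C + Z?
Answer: 421/21 ≈ 20.048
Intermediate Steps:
K(p, a) = -1
A = 1/21 (A = 1/(22 - 1) = 1/21 ≈ 0.047619)
D(Z, R) = 5 + Z (D(Z, R) = -1*(-5) + Z = 5 + Z)
j(Q) = 169/21 + Q (j(Q) = (1/21 + Q) + 8 = 169/21 + Q)
j(N(-6)) - D(-23, -2) = (169/21 - 6) - (5 - 23) = 43/21 - 1*(-18) = 43/21 + 18 = 421/21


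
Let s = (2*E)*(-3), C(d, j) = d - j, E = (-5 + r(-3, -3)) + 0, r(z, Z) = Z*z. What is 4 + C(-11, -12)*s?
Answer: -20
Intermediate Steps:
E = 4 (E = (-5 - 3*(-3)) + 0 = (-5 + 9) + 0 = 4 + 0 = 4)
s = -24 (s = (2*4)*(-3) = 8*(-3) = -24)
4 + C(-11, -12)*s = 4 + (-11 - 1*(-12))*(-24) = 4 + (-11 + 12)*(-24) = 4 + 1*(-24) = 4 - 24 = -20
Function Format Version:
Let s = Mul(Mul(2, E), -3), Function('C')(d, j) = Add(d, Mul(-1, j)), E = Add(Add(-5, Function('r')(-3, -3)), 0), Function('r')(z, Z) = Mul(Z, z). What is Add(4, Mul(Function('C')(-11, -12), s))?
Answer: -20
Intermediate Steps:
E = 4 (E = Add(Add(-5, Mul(-3, -3)), 0) = Add(Add(-5, 9), 0) = Add(4, 0) = 4)
s = -24 (s = Mul(Mul(2, 4), -3) = Mul(8, -3) = -24)
Add(4, Mul(Function('C')(-11, -12), s)) = Add(4, Mul(Add(-11, Mul(-1, -12)), -24)) = Add(4, Mul(Add(-11, 12), -24)) = Add(4, Mul(1, -24)) = Add(4, -24) = -20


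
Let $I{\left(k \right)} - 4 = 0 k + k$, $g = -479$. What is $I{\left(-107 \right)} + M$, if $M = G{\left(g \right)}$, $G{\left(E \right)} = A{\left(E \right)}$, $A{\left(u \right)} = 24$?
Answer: $-79$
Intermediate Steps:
$G{\left(E \right)} = 24$
$I{\left(k \right)} = 4 + k$ ($I{\left(k \right)} = 4 + \left(0 k + k\right) = 4 + \left(0 + k\right) = 4 + k$)
$M = 24$
$I{\left(-107 \right)} + M = \left(4 - 107\right) + 24 = -103 + 24 = -79$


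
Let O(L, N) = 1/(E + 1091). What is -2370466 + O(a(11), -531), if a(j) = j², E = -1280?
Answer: -448018075/189 ≈ -2.3705e+6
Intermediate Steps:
O(L, N) = -1/189 (O(L, N) = 1/(-1280 + 1091) = 1/(-189) = -1/189)
-2370466 + O(a(11), -531) = -2370466 - 1/189 = -448018075/189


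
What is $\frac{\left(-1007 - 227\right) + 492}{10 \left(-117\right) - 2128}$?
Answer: $\frac{371}{1649} \approx 0.22498$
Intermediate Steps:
$\frac{\left(-1007 - 227\right) + 492}{10 \left(-117\right) - 2128} = \frac{-1234 + 492}{-1170 - 2128} = - \frac{742}{-3298} = \left(-742\right) \left(- \frac{1}{3298}\right) = \frac{371}{1649}$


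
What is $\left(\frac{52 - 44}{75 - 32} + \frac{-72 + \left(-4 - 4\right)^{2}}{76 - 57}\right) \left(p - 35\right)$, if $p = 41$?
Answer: $- \frac{1152}{817} \approx -1.41$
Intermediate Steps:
$\left(\frac{52 - 44}{75 - 32} + \frac{-72 + \left(-4 - 4\right)^{2}}{76 - 57}\right) \left(p - 35\right) = \left(\frac{52 - 44}{75 - 32} + \frac{-72 + \left(-4 - 4\right)^{2}}{76 - 57}\right) \left(41 - 35\right) = \left(\frac{8}{43} + \frac{-72 + \left(-8\right)^{2}}{19}\right) 6 = \left(8 \cdot \frac{1}{43} + \left(-72 + 64\right) \frac{1}{19}\right) 6 = \left(\frac{8}{43} - \frac{8}{19}\right) 6 = \left(- \frac{192}{817}\right) 6 = - \frac{1152}{817}$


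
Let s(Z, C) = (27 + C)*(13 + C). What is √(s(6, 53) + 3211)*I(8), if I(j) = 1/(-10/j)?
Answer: -4*√8491/5 ≈ -73.717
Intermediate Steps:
I(j) = -j/10
s(Z, C) = (13 + C)*(27 + C)
√(s(6, 53) + 3211)*I(8) = √((351 + 53² + 40*53) + 3211)*(-⅒*8) = √((351 + 2809 + 2120) + 3211)*(-⅘) = √(5280 + 3211)*(-⅘) = √8491*(-⅘) = -4*√8491/5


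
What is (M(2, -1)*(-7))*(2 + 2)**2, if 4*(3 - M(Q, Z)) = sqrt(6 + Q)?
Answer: -336 + 56*sqrt(2) ≈ -256.80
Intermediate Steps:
M(Q, Z) = 3 - sqrt(6 + Q)/4
(M(2, -1)*(-7))*(2 + 2)**2 = ((3 - sqrt(6 + 2)/4)*(-7))*(2 + 2)**2 = ((3 - sqrt(2)/2)*(-7))*4**2 = ((3 - sqrt(2)/2)*(-7))*16 = (-21 + 7*sqrt(2)/2)*16 = -336 + 56*sqrt(2)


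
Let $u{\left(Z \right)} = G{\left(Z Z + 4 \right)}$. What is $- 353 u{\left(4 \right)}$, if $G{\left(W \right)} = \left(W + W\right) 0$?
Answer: $0$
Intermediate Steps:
$G{\left(W \right)} = 0$ ($G{\left(W \right)} = 2 W 0 = 0$)
$u{\left(Z \right)} = 0$
$- 353 u{\left(4 \right)} = \left(-353\right) 0 = 0$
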